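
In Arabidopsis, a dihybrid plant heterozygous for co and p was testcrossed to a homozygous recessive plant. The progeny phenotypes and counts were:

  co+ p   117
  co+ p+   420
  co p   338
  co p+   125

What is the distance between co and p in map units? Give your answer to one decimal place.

The two most frequent classes, co+ p+ (420) and co p (338), are the parental types, so the F1 was co+ p+ / co p.
The recombinant classes are co+ p and co p+: 117 + 125 = 242.
Recombination frequency = 242/1000 = 0.2420 ≈ 24.2%, i.e. 24.2 map units.

24.2 map units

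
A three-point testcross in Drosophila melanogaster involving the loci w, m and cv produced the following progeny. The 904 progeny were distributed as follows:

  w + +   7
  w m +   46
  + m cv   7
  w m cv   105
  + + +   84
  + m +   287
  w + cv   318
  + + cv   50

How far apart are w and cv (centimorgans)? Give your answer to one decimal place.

12.2 centimorgans

The two most frequent reciprocal classes, + m + and w + cv, are the parental types, so the F1 was + m + / w + cv.
The two rarest classes, + m cv and w + +, are the double crossovers. Comparing them with the parentals, only the cv allele has switched, so cv is the middle locus and the order is m – cv – w.
Crossovers in the cv–w interval produce the single-crossover classes w m + and + + cv (46 + 50 = 96) plus the double crossovers (14).
RF(cv–w) = (96 + 14) / 904 = 110/904 = 0.1217 → 12.2 centimorgans.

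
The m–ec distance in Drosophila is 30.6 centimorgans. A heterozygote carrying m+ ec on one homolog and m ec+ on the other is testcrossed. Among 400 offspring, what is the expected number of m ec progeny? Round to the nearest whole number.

A map distance of 30.6 centimorgans corresponds to a recombination frequency of 0.306.
The F1 is m+ ec / m ec+, so m ec is a recombinant gamete class with expected frequency r/2 = 0.306/2 = 0.1530.
Expected number = 0.1530 × 400 = 61.20 ≈ 61.

61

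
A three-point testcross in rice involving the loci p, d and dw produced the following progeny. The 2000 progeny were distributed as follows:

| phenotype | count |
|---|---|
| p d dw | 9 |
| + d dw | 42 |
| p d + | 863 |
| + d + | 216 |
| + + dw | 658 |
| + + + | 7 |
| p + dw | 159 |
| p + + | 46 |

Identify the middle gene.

The two most frequent reciprocal classes, + + dw and p d +, are the parental types, so the F1 was + + dw / p d +.
The two rarest classes, + + + and p d dw, are the double crossovers. Comparing them with the parentals, only the dw allele has switched, so dw is the middle locus and the order is p – dw – d.

dw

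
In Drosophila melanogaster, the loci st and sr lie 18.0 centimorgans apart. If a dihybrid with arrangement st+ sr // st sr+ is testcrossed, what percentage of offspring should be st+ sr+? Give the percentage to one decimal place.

A map distance of 18.0 centimorgans corresponds to a recombination frequency of 0.180.
The F1 is st+ sr / st sr+, so st+ sr+ is a recombinant gamete class with expected frequency r/2 = 0.180/2 = 0.0900.
That is 0.0900 = 9.0% of the progeny.

9.0%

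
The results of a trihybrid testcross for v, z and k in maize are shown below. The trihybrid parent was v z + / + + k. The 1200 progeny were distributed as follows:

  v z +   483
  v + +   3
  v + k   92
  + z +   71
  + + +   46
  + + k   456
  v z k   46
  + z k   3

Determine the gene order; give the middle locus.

z

The two rarest classes, v + + and + z k, are the double crossovers. Comparing them with the parentals, only the z allele has switched, so z is the middle locus and the order is v – z – k.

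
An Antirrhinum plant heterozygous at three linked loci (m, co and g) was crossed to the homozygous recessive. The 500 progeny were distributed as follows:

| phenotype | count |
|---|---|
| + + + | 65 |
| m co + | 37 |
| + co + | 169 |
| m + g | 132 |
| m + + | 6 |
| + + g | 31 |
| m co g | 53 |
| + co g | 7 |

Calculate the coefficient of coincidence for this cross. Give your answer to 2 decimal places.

The two most frequent reciprocal classes, m + g and + co +, are the parental types, so the F1 was m + g / + co +.
The two rarest classes, m + + and + co g, are the double crossovers. Comparing them with the parentals, only the g allele has switched, so g is the middle locus and the order is m – g – co.
m–g: (68 + 13)/500 = 0.1620; g–co: (118 + 13)/500 = 0.2620.
Expected DCO frequency = 0.1620 × 0.2620 ≈ 0.04244; observed = 13/500 ≈ 0.02600.
Coefficient of coincidence = 0.02600/0.04244 ≈ 0.61.

0.61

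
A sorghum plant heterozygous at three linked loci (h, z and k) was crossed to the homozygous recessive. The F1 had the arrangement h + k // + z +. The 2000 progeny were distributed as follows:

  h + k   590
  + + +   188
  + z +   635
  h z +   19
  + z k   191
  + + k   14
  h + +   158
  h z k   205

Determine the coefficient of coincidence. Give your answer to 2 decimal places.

The two rarest classes, + + k and h z +, are the double crossovers. Comparing them with the parentals, only the h allele has switched, so h is the middle locus and the order is z – h – k.
z–h: (393 + 33)/2000 = 0.2130; h–k: (349 + 33)/2000 = 0.1910.
Expected DCO frequency = 0.2130 × 0.1910 ≈ 0.04068; observed = 33/2000 ≈ 0.01650.
Coefficient of coincidence = 0.01650/0.04068 ≈ 0.41.

0.41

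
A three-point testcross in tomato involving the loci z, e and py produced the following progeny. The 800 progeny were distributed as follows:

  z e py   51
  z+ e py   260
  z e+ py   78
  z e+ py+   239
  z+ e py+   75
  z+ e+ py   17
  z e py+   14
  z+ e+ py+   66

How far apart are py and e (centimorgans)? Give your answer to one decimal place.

The two most frequent reciprocal classes, z e+ py+ and z+ e py, are the parental types, so the F1 was z e+ py+ / z+ e py.
The two rarest classes, z e py+ and z+ e+ py, are the double crossovers. Comparing them with the parentals, only the e allele has switched, so e is the middle locus and the order is py – e – z.
Crossovers in the py–e interval produce the single-crossover classes z e+ py and z+ e py+ (78 + 75 = 153) plus the double crossovers (31).
RF(py–e) = (153 + 31) / 800 = 184/800 = 0.2300 → 23.0 centimorgans.

23.0 centimorgans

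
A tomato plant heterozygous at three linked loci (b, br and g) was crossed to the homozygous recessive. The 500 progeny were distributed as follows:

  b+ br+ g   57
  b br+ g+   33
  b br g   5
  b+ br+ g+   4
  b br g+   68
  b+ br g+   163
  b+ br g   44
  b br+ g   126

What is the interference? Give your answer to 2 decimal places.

The two most frequent reciprocal classes, b br+ g and b+ br g+, are the parental types, so the F1 was b br+ g / b+ br g+.
The two rarest classes, b br g and b+ br+ g+, are the double crossovers. Comparing them with the parentals, only the br allele has switched, so br is the middle locus and the order is g – br – b.
g–br: (77 + 9)/500 = 0.1720; br–b: (125 + 9)/500 = 0.2680.
Expected DCO frequency = 0.1720 × 0.2680 ≈ 0.04610; observed = 9/500 ≈ 0.01800.
Coefficient of coincidence = 0.01800/0.04610 ≈ 0.39; interference = 1 − 0.39 = 0.61.

0.61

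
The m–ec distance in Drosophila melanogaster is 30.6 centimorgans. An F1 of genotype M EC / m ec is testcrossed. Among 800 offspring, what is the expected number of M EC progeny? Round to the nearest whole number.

278

A map distance of 30.6 centimorgans corresponds to a recombination frequency of 0.306.
The F1 is M EC / m ec, so M EC is a parental gamete class with expected frequency (1 − r)/2 = 0.694/2 = 0.3470.
Expected number = 0.3470 × 800 = 277.60 ≈ 278.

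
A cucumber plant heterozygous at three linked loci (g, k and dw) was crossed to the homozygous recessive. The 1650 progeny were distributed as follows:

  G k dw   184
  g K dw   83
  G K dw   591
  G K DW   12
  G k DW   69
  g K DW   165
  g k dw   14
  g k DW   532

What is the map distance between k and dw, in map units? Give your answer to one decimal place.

The two most frequent reciprocal classes, g k DW and G K dw, are the parental types, so the F1 was g k DW / G K dw.
The two rarest classes, g k dw and G K DW, are the double crossovers. Comparing them with the parentals, only the dw allele has switched, so dw is the middle locus and the order is k – dw – g.
Crossovers in the k–dw interval produce the single-crossover classes g K DW and G k dw (165 + 184 = 349) plus the double crossovers (26).
RF(k–dw) = (349 + 26) / 1650 = 375/1650 = 0.2273 → 22.7 map units.

22.7 map units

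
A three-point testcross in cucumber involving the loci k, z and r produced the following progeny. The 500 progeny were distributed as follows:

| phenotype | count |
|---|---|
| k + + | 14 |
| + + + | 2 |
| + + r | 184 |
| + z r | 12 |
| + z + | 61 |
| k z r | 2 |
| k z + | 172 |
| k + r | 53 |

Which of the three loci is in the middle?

r

The two most frequent reciprocal classes, + + r and k z +, are the parental types, so the F1 was + + r / k z +.
The two rarest classes, + + + and k z r, are the double crossovers. Comparing them with the parentals, only the r allele has switched, so r is the middle locus and the order is z – r – k.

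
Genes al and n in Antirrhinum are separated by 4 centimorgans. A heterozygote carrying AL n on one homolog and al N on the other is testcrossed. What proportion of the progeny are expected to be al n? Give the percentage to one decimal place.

A map distance of 4 centimorgans corresponds to a recombination frequency of 0.040.
The F1 is AL n / al N, so al n is a recombinant gamete class with expected frequency r/2 = 0.040/2 = 0.0200.
That is 0.0200 = 2.0% of the progeny.

2.0%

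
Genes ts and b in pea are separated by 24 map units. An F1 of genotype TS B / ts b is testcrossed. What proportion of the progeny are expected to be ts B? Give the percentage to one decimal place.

A map distance of 24 map units corresponds to a recombination frequency of 0.240.
The F1 is TS B / ts b, so ts B is a recombinant gamete class with expected frequency r/2 = 0.240/2 = 0.1200.
That is 0.1200 = 12.0% of the progeny.

12.0%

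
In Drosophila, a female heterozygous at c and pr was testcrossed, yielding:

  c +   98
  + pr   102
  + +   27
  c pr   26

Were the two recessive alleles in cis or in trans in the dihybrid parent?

trans

The two most frequent classes are + pr (102) and c + (98); these are the parental (non-recombinant) types.
So the F1 carried + pr on one chromosome and c + on the other — the recessive alleles are on opposite chromosomes (trans / repulsion).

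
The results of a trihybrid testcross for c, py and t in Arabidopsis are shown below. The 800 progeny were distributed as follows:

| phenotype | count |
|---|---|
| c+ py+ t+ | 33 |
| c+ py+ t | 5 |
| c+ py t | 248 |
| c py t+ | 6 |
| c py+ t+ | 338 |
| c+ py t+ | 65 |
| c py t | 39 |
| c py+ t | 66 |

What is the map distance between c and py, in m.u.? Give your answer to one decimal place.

The two most frequent reciprocal classes, c+ py t and c py+ t+, are the parental types, so the F1 was c+ py t / c py+ t+.
The two rarest classes, c+ py+ t and c py t+, are the double crossovers. Comparing them with the parentals, only the py allele has switched, so py is the middle locus and the order is c – py – t.
Crossovers in the c–py interval produce the single-crossover classes c py t and c+ py+ t+ (39 + 33 = 72) plus the double crossovers (11).
RF(c–py) = (72 + 11) / 800 = 83/800 = 0.1037 → 10.4 m.u.

10.4 m.u.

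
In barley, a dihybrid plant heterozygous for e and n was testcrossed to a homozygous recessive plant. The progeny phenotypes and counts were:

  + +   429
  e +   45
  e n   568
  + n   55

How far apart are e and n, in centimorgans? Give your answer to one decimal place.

The two most frequent classes, + + (429) and e n (568), are the parental types, so the F1 was + + / e n.
The recombinant classes are + n and e +: 55 + 45 = 100.
Recombination frequency = 100/1097 = 0.0912 ≈ 9.1%, i.e. 9.1 centimorgans.

9.1 centimorgans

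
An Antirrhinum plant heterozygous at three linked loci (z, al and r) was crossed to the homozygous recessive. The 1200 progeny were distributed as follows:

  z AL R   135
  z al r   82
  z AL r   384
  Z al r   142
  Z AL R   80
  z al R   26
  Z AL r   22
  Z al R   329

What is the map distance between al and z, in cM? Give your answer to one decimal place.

The two most frequent reciprocal classes, Z al R and z AL r, are the parental types, so the F1 was Z al R / z AL r.
The two rarest classes, z al R and Z AL r, are the double crossovers. Comparing them with the parentals, only the z allele has switched, so z is the middle locus and the order is al – z – r.
Crossovers in the al–z interval produce the single-crossover classes Z AL R and z al r (80 + 82 = 162) plus the double crossovers (48).
RF(al–z) = (162 + 48) / 1200 = 210/1200 = 0.1750 → 17.5 cM.

17.5 cM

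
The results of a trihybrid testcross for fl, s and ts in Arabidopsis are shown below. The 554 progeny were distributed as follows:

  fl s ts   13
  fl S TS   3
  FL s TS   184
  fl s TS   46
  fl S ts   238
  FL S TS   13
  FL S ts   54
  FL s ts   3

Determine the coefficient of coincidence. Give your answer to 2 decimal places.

0.98

The two most frequent reciprocal classes, FL s TS and fl S ts, are the parental types, so the F1 was FL s TS / fl S ts.
The two rarest classes, FL s ts and fl S TS, are the double crossovers. Comparing them with the parentals, only the ts allele has switched, so ts is the middle locus and the order is fl – ts – s.
fl–ts: (100 + 6)/554 = 0.1913; ts–s: (26 + 6)/554 = 0.0578.
Expected DCO frequency = 0.1913 × 0.0578 ≈ 0.01106; observed = 6/554 ≈ 0.01083.
Coefficient of coincidence = 0.01083/0.01106 ≈ 0.98.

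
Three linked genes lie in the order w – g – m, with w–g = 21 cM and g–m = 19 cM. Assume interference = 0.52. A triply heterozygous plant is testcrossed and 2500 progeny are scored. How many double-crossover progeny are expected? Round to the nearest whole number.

Map distances give recombination frequencies of 0.210 and 0.190 for the two intervals.
With interference 0.52 (so coincidence = 0.48), expected double-crossover frequency = 0.210 × 0.190 × 0.48 = 0.01915.
Expected number = 0.01915 × 2500 = 47.88 ≈ 48.

48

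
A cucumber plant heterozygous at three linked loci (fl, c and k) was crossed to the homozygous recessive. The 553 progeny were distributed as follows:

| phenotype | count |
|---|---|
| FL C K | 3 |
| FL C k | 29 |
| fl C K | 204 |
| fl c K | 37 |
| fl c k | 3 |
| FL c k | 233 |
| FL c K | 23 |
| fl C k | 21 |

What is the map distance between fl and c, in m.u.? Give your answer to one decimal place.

13.0 m.u.

The two most frequent reciprocal classes, FL c k and fl C K, are the parental types, so the F1 was FL c k / fl C K.
The two rarest classes, fl c k and FL C K, are the double crossovers. Comparing them with the parentals, only the fl allele has switched, so fl is the middle locus and the order is c – fl – k.
Crossovers in the c–fl interval produce the single-crossover classes FL C k and fl c K (29 + 37 = 66) plus the double crossovers (6).
RF(c–fl) = (66 + 6) / 553 = 72/553 = 0.1302 → 13.0 m.u.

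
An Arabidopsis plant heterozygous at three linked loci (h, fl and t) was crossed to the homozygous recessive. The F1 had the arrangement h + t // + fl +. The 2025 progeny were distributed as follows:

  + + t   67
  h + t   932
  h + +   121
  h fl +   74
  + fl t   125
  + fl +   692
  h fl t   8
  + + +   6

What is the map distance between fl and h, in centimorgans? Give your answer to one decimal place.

7.7 centimorgans

The two rarest classes, h fl t and + + +, are the double crossovers. Comparing them with the parentals, only the fl allele has switched, so fl is the middle locus and the order is h – fl – t.
Crossovers in the h–fl interval produce the single-crossover classes + + t and h fl + (67 + 74 = 141) plus the double crossovers (14).
RF(h–fl) = (141 + 14) / 2025 = 155/2025 = 0.0765 → 7.7 centimorgans.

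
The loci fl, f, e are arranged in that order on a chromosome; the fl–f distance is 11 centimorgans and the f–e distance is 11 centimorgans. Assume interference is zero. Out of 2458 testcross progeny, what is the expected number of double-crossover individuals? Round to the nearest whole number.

Map distances give recombination frequencies of 0.110 and 0.110 for the two intervals.
With no interference, expected double-crossover frequency = 0.110 × 0.110 = 0.01210.
Expected number = 0.01210 × 2458 = 29.74 ≈ 30.

30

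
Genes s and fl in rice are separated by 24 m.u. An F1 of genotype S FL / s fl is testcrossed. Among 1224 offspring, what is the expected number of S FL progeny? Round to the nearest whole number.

A map distance of 24 m.u. corresponds to a recombination frequency of 0.240.
The F1 is S FL / s fl, so S FL is a parental gamete class with expected frequency (1 − r)/2 = 0.760/2 = 0.3800.
Expected number = 0.3800 × 1224 = 465.12 ≈ 465.

465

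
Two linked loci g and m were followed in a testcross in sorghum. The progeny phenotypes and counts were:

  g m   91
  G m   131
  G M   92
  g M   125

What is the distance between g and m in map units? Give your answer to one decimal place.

The two most frequent classes, G m (131) and g M (125), are the parental types, so the F1 was G m / g M.
The recombinant classes are G M and g m: 92 + 91 = 183.
Recombination frequency = 183/439 = 0.4169 ≈ 41.7%, i.e. 41.7 map units.

41.7 map units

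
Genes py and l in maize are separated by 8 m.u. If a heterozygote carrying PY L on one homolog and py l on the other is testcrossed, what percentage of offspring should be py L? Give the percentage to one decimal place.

4.0%

A map distance of 8 m.u. corresponds to a recombination frequency of 0.080.
The F1 is PY L / py l, so py L is a recombinant gamete class with expected frequency r/2 = 0.080/2 = 0.0400.
That is 0.0400 = 4.0% of the progeny.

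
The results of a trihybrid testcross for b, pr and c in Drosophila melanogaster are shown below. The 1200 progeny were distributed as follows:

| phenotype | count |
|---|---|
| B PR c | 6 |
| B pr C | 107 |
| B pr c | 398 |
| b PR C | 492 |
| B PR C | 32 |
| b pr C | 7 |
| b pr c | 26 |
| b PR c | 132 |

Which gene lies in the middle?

pr

The two most frequent reciprocal classes, b PR C and B pr c, are the parental types, so the F1 was b PR C / B pr c.
The two rarest classes, b pr C and B PR c, are the double crossovers. Comparing them with the parentals, only the pr allele has switched, so pr is the middle locus and the order is c – pr – b.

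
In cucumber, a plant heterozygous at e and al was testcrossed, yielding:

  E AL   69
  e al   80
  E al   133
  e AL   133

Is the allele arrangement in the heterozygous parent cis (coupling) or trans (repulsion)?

The two most frequent classes are E al (133) and e AL (133); these are the parental (non-recombinant) types.
So the F1 carried E al on one chromosome and e AL on the other — the recessive alleles are on opposite chromosomes (trans / repulsion).

trans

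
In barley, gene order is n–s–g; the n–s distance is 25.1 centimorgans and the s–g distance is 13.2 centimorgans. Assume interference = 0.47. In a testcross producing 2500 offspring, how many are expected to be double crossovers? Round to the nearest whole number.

Map distances give recombination frequencies of 0.251 and 0.132 for the two intervals.
With interference 0.47 (so coincidence = 0.53), expected double-crossover frequency = 0.251 × 0.132 × 0.53 = 0.01756.
Expected number = 0.01756 × 2500 = 43.90 ≈ 44.

44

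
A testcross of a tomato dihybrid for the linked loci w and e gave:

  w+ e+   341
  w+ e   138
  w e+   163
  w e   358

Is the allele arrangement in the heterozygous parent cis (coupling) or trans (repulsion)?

The two most frequent classes are w+ e+ (341) and w e (358); these are the parental (non-recombinant) types.
So the F1 carried w+ e+ on one chromosome and w e on the other — the recessive alleles are on the same chromosome (cis / coupling).

cis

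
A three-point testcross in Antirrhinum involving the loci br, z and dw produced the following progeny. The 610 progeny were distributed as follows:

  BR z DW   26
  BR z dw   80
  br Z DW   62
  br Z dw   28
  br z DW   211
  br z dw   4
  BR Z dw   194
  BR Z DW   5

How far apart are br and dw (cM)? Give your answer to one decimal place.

The two most frequent reciprocal classes, BR Z dw and br z DW, are the parental types, so the F1 was BR Z dw / br z DW.
The two rarest classes, BR Z DW and br z dw, are the double crossovers. Comparing them with the parentals, only the dw allele has switched, so dw is the middle locus and the order is z – dw – br.
Crossovers in the dw–br interval produce the single-crossover classes br Z dw and BR z DW (28 + 26 = 54) plus the double crossovers (9).
RF(dw–br) = (54 + 9) / 610 = 63/610 = 0.1033 → 10.3 cM.

10.3 cM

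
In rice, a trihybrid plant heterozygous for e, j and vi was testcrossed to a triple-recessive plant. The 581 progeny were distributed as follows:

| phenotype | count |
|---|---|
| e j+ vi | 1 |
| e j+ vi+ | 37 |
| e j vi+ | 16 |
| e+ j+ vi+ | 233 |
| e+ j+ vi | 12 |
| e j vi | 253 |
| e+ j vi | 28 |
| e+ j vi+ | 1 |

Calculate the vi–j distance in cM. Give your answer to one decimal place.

5.2 cM

The two most frequent reciprocal classes, e+ j+ vi+ and e j vi, are the parental types, so the F1 was e+ j+ vi+ / e j vi.
The two rarest classes, e+ j vi+ and e j+ vi, are the double crossovers. Comparing them with the parentals, only the j allele has switched, so j is the middle locus and the order is vi – j – e.
Crossovers in the vi–j interval produce the single-crossover classes e+ j+ vi and e j vi+ (12 + 16 = 28) plus the double crossovers (2).
RF(vi–j) = (28 + 2) / 581 = 30/581 = 0.0516 → 5.2 cM.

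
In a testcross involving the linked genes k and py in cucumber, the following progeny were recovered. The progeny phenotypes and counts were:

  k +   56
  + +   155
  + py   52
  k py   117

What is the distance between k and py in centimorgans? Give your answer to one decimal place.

The two most frequent classes, + + (155) and k py (117), are the parental types, so the F1 was + + / k py.
The recombinant classes are + py and k +: 52 + 56 = 108.
Recombination frequency = 108/380 = 0.2842 ≈ 28.4%, i.e. 28.4 centimorgans.

28.4 centimorgans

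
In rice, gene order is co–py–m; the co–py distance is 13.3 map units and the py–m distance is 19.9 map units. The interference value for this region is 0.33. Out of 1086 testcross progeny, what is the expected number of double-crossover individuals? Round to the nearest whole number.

19

Map distances give recombination frequencies of 0.133 and 0.199 for the two intervals.
With interference 0.33 (so coincidence = 0.67), expected double-crossover frequency = 0.133 × 0.199 × 0.67 = 0.01773.
Expected number = 0.01773 × 1086 = 19.26 ≈ 19.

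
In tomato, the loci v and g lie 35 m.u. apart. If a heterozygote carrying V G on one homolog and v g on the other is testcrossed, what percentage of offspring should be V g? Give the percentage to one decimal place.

A map distance of 35 m.u. corresponds to a recombination frequency of 0.350.
The F1 is V G / v g, so V g is a recombinant gamete class with expected frequency r/2 = 0.350/2 = 0.1750.
That is 0.1750 = 17.5% of the progeny.

17.5%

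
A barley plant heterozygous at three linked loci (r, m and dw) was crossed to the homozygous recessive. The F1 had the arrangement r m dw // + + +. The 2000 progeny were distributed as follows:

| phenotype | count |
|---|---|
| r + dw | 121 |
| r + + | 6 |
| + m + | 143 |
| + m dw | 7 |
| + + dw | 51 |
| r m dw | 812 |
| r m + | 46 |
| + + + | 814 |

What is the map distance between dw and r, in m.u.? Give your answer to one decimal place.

5.5 m.u.

The two rarest classes, + m dw and r + +, are the double crossovers. Comparing them with the parentals, only the r allele has switched, so r is the middle locus and the order is m – r – dw.
Crossovers in the r–dw interval produce the single-crossover classes r m + and + + dw (46 + 51 = 97) plus the double crossovers (13).
RF(r–dw) = (97 + 13) / 2000 = 110/2000 = 0.0550 → 5.5 m.u.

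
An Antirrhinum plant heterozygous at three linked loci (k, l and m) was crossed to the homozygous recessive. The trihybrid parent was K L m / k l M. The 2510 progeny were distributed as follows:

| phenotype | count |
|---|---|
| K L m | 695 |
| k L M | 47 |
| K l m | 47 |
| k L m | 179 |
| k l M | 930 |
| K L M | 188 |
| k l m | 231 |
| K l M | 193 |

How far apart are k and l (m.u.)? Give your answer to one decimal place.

18.6 m.u.

The two rarest classes, K l m and k L M, are the double crossovers. Comparing them with the parentals, only the l allele has switched, so l is the middle locus and the order is k – l – m.
Crossovers in the k–l interval produce the single-crossover classes k L m and K l M (179 + 193 = 372) plus the double crossovers (94).
RF(k–l) = (372 + 94) / 2510 = 466/2510 = 0.1857 → 18.6 m.u.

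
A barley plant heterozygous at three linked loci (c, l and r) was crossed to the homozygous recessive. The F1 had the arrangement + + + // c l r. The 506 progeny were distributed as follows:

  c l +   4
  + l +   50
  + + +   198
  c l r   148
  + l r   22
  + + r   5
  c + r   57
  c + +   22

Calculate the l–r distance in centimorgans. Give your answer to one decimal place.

22.9 centimorgans

The two rarest classes, + + r and c l +, are the double crossovers. Comparing them with the parentals, only the r allele has switched, so r is the middle locus and the order is l – r – c.
Crossovers in the l–r interval produce the single-crossover classes + l + and c + r (50 + 57 = 107) plus the double crossovers (9).
RF(l–r) = (107 + 9) / 506 = 116/506 = 0.2292 → 22.9 centimorgans.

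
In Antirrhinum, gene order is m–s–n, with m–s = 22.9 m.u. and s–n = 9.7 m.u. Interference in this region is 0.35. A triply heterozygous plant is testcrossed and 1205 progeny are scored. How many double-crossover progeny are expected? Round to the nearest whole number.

17

Map distances give recombination frequencies of 0.229 and 0.097 for the two intervals.
With interference 0.35 (so coincidence = 0.65), expected double-crossover frequency = 0.229 × 0.097 × 0.65 = 0.01444.
Expected number = 0.01444 × 1205 = 17.40 ≈ 17.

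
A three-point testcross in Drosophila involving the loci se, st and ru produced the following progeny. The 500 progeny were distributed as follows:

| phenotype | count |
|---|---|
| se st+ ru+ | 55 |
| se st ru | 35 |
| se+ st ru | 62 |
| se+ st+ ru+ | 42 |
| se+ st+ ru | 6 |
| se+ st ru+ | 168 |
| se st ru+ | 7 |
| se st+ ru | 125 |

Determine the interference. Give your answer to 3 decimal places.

The two most frequent reciprocal classes, se st+ ru and se+ st ru+, are the parental types, so the F1 was se st+ ru / se+ st ru+.
The two rarest classes, se+ st+ ru and se st ru+, are the double crossovers. Comparing them with the parentals, only the se allele has switched, so se is the middle locus and the order is st – se – ru.
st–se: (77 + 13)/500 = 0.1800; se–ru: (117 + 13)/500 = 0.2600.
Expected DCO frequency = 0.1800 × 0.2600 ≈ 0.04680; observed = 13/500 ≈ 0.02600.
Coefficient of coincidence = 0.02600/0.04680 ≈ 0.556; interference = 1 − 0.556 = 0.444.

0.444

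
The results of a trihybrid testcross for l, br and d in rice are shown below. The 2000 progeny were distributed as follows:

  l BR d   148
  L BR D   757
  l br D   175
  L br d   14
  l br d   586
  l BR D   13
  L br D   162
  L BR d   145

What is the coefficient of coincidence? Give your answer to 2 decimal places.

The two most frequent reciprocal classes, L BR D and l br d, are the parental types, so the F1 was L BR D / l br d.
The two rarest classes, l BR D and L br d, are the double crossovers. Comparing them with the parentals, only the l allele has switched, so l is the middle locus and the order is d – l – br.
d–l: (320 + 27)/2000 = 0.1735; l–br: (310 + 27)/2000 = 0.1685.
Expected DCO frequency = 0.1735 × 0.1685 ≈ 0.02923; observed = 27/2000 ≈ 0.01350.
Coefficient of coincidence = 0.01350/0.02923 ≈ 0.46.

0.46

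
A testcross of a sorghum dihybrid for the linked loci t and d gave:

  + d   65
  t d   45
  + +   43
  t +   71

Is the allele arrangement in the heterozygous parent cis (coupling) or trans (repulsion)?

trans

The two most frequent classes are + d (65) and t + (71); these are the parental (non-recombinant) types.
So the F1 carried + d on one chromosome and t + on the other — the recessive alleles are on opposite chromosomes (trans / repulsion).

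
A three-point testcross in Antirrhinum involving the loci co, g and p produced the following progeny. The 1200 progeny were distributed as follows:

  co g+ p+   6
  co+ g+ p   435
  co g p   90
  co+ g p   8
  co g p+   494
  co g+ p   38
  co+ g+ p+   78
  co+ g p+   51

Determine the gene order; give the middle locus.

g

The two most frequent reciprocal classes, co+ g+ p and co g p+, are the parental types, so the F1 was co+ g+ p / co g p+.
The two rarest classes, co+ g p and co g+ p+, are the double crossovers. Comparing them with the parentals, only the g allele has switched, so g is the middle locus and the order is co – g – p.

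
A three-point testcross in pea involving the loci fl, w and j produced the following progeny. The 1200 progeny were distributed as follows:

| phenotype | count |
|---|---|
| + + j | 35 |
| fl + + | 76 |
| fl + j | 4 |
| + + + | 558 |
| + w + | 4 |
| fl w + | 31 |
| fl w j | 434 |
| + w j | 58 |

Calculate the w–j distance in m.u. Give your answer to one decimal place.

6.2 m.u.

The two most frequent reciprocal classes, + + + and fl w j, are the parental types, so the F1 was + + + / fl w j.
The two rarest classes, + w + and fl + j, are the double crossovers. Comparing them with the parentals, only the w allele has switched, so w is the middle locus and the order is fl – w – j.
Crossovers in the w–j interval produce the single-crossover classes + + j and fl w + (35 + 31 = 66) plus the double crossovers (8).
RF(w–j) = (66 + 8) / 1200 = 74/1200 = 0.0617 → 6.2 m.u.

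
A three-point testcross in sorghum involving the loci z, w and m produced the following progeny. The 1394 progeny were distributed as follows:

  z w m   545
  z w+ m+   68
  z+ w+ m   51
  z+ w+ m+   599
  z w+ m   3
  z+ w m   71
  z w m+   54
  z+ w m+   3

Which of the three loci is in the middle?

w

The two most frequent reciprocal classes, z w m and z+ w+ m+, are the parental types, so the F1 was z w m / z+ w+ m+.
The two rarest classes, z w+ m and z+ w m+, are the double crossovers. Comparing them with the parentals, only the w allele has switched, so w is the middle locus and the order is z – w – m.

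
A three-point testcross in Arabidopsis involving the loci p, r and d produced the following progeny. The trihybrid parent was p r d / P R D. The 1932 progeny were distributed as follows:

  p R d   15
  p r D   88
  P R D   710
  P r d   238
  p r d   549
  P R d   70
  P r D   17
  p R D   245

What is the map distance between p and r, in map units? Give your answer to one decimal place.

The two rarest classes, p R d and P r D, are the double crossovers. Comparing them with the parentals, only the r allele has switched, so r is the middle locus and the order is p – r – d.
Crossovers in the p–r interval produce the single-crossover classes P r d and p R D (238 + 245 = 483) plus the double crossovers (32).
RF(p–r) = (483 + 32) / 1932 = 515/1932 = 0.2666 → 26.7 map units.

26.7 map units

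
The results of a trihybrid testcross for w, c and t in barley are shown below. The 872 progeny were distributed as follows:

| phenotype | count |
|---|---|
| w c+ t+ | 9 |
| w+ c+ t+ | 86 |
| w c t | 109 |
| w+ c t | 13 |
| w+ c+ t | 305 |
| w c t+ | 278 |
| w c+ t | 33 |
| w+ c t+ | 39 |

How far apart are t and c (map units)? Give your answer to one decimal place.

The two most frequent reciprocal classes, w c t+ and w+ c+ t, are the parental types, so the F1 was w c t+ / w+ c+ t.
The two rarest classes, w c+ t+ and w+ c t, are the double crossovers. Comparing them with the parentals, only the c allele has switched, so c is the middle locus and the order is w – c – t.
Crossovers in the c–t interval produce the single-crossover classes w c t and w+ c+ t+ (109 + 86 = 195) plus the double crossovers (22).
RF(c–t) = (195 + 22) / 872 = 217/872 = 0.2489 → 24.9 map units.

24.9 map units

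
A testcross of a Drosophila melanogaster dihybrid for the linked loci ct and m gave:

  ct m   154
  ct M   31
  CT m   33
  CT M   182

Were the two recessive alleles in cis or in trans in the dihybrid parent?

The two most frequent classes are CT M (182) and ct m (154); these are the parental (non-recombinant) types.
So the F1 carried CT M on one chromosome and ct m on the other — the recessive alleles are on the same chromosome (cis / coupling).

cis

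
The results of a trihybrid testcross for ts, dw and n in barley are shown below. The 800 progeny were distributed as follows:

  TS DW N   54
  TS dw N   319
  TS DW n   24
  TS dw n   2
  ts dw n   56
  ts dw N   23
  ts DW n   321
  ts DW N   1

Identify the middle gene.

The two most frequent reciprocal classes, TS dw N and ts DW n, are the parental types, so the F1 was TS dw N / ts DW n.
The two rarest classes, TS dw n and ts DW N, are the double crossovers. Comparing them with the parentals, only the n allele has switched, so n is the middle locus and the order is ts – n – dw.

n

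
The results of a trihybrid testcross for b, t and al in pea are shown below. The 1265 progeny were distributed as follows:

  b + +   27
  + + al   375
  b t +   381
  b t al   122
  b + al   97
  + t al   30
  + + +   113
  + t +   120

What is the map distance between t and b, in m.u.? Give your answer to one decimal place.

21.7 m.u.

The two most frequent reciprocal classes, b t + and + + al, are the parental types, so the F1 was b t + / + + al.
The two rarest classes, b + + and + t al, are the double crossovers. Comparing them with the parentals, only the t allele has switched, so t is the middle locus and the order is al – t – b.
Crossovers in the t–b interval produce the single-crossover classes + t + and b + al (120 + 97 = 217) plus the double crossovers (57).
RF(t–b) = (217 + 57) / 1265 = 274/1265 = 0.2166 → 21.7 m.u.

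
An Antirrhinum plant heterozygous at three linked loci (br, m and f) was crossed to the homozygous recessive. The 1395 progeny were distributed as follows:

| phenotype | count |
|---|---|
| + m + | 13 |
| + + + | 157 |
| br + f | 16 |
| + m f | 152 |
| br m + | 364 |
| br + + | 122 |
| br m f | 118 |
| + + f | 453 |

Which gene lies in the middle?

br

The two most frequent reciprocal classes, + + f and br m +, are the parental types, so the F1 was + + f / br m +.
The two rarest classes, br + f and + m +, are the double crossovers. Comparing them with the parentals, only the br allele has switched, so br is the middle locus and the order is m – br – f.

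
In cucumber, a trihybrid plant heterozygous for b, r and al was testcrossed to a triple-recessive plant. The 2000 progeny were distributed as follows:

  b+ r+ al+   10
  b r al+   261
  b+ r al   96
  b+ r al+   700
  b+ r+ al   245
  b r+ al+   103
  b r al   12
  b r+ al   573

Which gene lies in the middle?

r

The two most frequent reciprocal classes, b+ r al+ and b r+ al, are the parental types, so the F1 was b+ r al+ / b r+ al.
The two rarest classes, b+ r+ al+ and b r al, are the double crossovers. Comparing them with the parentals, only the r allele has switched, so r is the middle locus and the order is al – r – b.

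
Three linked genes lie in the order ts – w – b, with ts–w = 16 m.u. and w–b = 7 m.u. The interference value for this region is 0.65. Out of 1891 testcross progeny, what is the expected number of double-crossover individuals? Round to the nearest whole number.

7

Map distances give recombination frequencies of 0.160 and 0.070 for the two intervals.
With interference 0.65 (so coincidence = 0.35), expected double-crossover frequency = 0.160 × 0.070 × 0.35 = 0.00392.
Expected number = 0.00392 × 1891 = 7.41 ≈ 7.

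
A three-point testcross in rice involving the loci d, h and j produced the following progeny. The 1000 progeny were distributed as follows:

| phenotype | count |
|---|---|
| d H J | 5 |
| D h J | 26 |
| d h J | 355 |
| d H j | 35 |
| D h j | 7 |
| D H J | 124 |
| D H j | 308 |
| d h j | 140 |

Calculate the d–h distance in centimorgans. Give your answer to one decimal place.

7.3 centimorgans

The two most frequent reciprocal classes, d h J and D H j, are the parental types, so the F1 was d h J / D H j.
The two rarest classes, d H J and D h j, are the double crossovers. Comparing them with the parentals, only the h allele has switched, so h is the middle locus and the order is j – h – d.
Crossovers in the h–d interval produce the single-crossover classes D h J and d H j (26 + 35 = 61) plus the double crossovers (12).
RF(h–d) = (61 + 12) / 1000 = 73/1000 = 0.0730 → 7.3 centimorgans.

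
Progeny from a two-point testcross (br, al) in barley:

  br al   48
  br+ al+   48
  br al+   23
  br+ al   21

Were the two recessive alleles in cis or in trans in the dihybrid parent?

The two most frequent classes are br+ al+ (48) and br al (48); these are the parental (non-recombinant) types.
So the F1 carried br+ al+ on one chromosome and br al on the other — the recessive alleles are on the same chromosome (cis / coupling).

cis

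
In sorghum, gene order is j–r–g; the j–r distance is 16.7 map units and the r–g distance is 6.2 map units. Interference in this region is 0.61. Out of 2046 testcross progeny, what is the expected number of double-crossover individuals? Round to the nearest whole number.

Map distances give recombination frequencies of 0.167 and 0.062 for the two intervals.
With interference 0.61 (so coincidence = 0.39), expected double-crossover frequency = 0.167 × 0.062 × 0.39 = 0.00404.
Expected number = 0.00404 × 2046 = 8.26 ≈ 8.

8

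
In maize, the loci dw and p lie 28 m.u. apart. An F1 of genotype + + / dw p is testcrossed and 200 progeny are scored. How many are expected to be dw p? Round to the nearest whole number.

A map distance of 28 m.u. corresponds to a recombination frequency of 0.280.
The F1 is + + / dw p, so dw p is a parental gamete class with expected frequency (1 − r)/2 = 0.720/2 = 0.3600.
Expected number = 0.3600 × 200 = 72.00 ≈ 72.

72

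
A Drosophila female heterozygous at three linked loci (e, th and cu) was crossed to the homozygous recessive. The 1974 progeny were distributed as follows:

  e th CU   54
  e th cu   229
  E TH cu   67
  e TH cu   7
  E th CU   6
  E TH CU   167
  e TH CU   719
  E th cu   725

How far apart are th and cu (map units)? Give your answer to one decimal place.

6.8 map units

The two most frequent reciprocal classes, E th cu and e TH CU, are the parental types, so the F1 was E th cu / e TH CU.
The two rarest classes, E th CU and e TH cu, are the double crossovers. Comparing them with the parentals, only the cu allele has switched, so cu is the middle locus and the order is e – cu – th.
Crossovers in the cu–th interval produce the single-crossover classes E TH cu and e th CU (67 + 54 = 121) plus the double crossovers (13).
RF(cu–th) = (121 + 13) / 1974 = 134/1974 = 0.0679 → 6.8 map units.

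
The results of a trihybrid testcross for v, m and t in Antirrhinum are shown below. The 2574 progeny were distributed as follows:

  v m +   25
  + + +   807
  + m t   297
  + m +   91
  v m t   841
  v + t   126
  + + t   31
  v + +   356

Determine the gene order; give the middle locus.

t

The two most frequent reciprocal classes, + + + and v m t, are the parental types, so the F1 was + + + / v m t.
The two rarest classes, + + t and v m +, are the double crossovers. Comparing them with the parentals, only the t allele has switched, so t is the middle locus and the order is m – t – v.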